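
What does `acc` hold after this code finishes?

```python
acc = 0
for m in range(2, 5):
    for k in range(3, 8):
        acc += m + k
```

120

m=2,k=3: acc = 0+5 = 5
m=2,k=4: acc = 5+6 = 11
m=2,k=5: acc = 11+7 = 18
m=2,k=6: acc = 18+8 = 26
m=2,k=7: acc = 26+9 = 35
m=3,k=3: acc = 35+6 = 41
m=3,k=4: acc = 41+7 = 48
m=3,k=5: acc = 48+8 = 56
m=3,k=6: acc = 56+9 = 65
m=3,k=7: acc = 65+10 = 75
m=4,k=3: acc = 75+7 = 82
m=4,k=4: acc = 82+8 = 90
m=4,k=5: acc = 90+9 = 99
m=4,k=6: acc = 99+10 = 109
m=4,k=7: acc = 109+11 = 120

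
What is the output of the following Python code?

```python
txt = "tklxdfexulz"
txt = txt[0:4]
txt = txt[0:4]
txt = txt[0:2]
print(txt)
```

tk

slice [0:4] → 'tklx'
slice [0:4] → 'tklx'
slice [0:2] → 'tk'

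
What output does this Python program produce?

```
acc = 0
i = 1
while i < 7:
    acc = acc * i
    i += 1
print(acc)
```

i=1: acc = 0*1 = 0
i=2: acc = 0*2 = 0
i=3: acc = 0*3 = 0
i=4: acc = 0*4 = 0
i=5: acc = 0*5 = 0
i=6: acc = 0*6 = 0

0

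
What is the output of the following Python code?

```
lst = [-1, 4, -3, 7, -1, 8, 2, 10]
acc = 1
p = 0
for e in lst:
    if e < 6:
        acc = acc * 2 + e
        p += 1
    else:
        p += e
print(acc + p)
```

e=-1: <6, acc = 1*2+(-1) = 1; p=1
e=4: <6, acc = 1*2+4 = 6; p=2
e=-3: <6, acc = 6*2+(-3) = 9; p=3
e=7: not <6; p=10
e=-1: <6, acc = 9*2+(-1) = 17; p=11
e=8: not <6; p=19
e=2: <6, acc = 17*2+2 = 36; p=20
e=10: not <6; p=30
acc+p = 36+30 = 66

66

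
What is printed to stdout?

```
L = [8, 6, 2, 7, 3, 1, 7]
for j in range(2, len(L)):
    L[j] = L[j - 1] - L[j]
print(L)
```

j=2: L[2] = 6-2 = 4 → [8, 6, 4, 7, 3, 1, 7]
j=3: L[3] = 4-7 = -3 → [8, 6, 4, -3, 3, 1, 7]
j=4: L[4] = (-3)-3 = -6 → [8, 6, 4, -3, -6, 1, 7]
j=5: L[5] = (-6)-1 = -7 → [8, 6, 4, -3, -6, -7, 7]
j=6: L[6] = (-7)-7 = -14 → [8, 6, 4, -3, -6, -7, -14]

[8, 6, 4, -3, -6, -7, -14]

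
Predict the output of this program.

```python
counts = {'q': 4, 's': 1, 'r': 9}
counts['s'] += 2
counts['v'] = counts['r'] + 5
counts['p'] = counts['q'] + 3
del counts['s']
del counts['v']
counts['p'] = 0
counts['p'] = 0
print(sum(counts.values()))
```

counts['s'] = 1+2 = 3 → {'q': 4, 's': 3, 'r': 9}
counts['v'] = counts['r']+5 = 14 → {'q': 4, 's': 3, 'r': 9, 'v': 14}
counts['p'] = counts['q']+3 = 7 → {'q': 4, 's': 3, 'r': 9, 'v': 14, 'p': 7}
del 's' → {'q': 4, 'r': 9, 'v': 14, 'p': 7}
del 'v' → {'q': 4, 'r': 9, 'p': 7}
counts['p'] = 0 → {'q': 4, 'r': 9, 'p': 0}
counts['p'] = 0 → {'q': 4, 'r': 9, 'p': 0}
sum of values = 13

13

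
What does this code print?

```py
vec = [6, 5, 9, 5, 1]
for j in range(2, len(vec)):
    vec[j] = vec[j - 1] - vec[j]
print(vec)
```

[6, 5, -4, -9, -10]

j=2: vec[2] = 5-9 = -4 → [6, 5, -4, 5, 1]
j=3: vec[3] = (-4)-5 = -9 → [6, 5, -4, -9, 1]
j=4: vec[4] = (-9)-1 = -10 → [6, 5, -4, -9, -10]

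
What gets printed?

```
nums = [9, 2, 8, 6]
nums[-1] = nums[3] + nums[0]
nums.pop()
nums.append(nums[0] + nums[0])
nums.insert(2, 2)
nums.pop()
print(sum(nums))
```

21

nums[-1] = nums[3]+nums[0] = 6+9 = 15 → [9, 2, 8, 15]
pop() removes 15 → [9, 2, 8]
append nums[0]+nums[0] = 9+9 = 18 → [9, 2, 8, 18]
insert 2 at 2 → [9, 2, 2, 8, 18]
pop() removes 18 → [9, 2, 2, 8]
sum = 21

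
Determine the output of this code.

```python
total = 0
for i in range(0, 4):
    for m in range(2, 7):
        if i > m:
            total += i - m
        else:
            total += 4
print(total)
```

77

i=0,m=2: not 0>2, total = 0+4 = 4
i=0,m=3: not 0>3, total = 4+4 = 8
i=0,m=4: not 0>4, total = 8+4 = 12
i=0,m=5: not 0>5, total = 12+4 = 16
i=0,m=6: not 0>6, total = 16+4 = 20
i=1,m=2: not 1>2, total = 20+4 = 24
i=1,m=3: not 1>3, total = 24+4 = 28
i=1,m=4: not 1>4, total = 28+4 = 32
i=1,m=5: not 1>5, total = 32+4 = 36
i=1,m=6: not 1>6, total = 36+4 = 40
i=2,m=2: not 2>2, total = 40+4 = 44
i=2,m=3: not 2>3, total = 44+4 = 48
i=2,m=4: not 2>4, total = 48+4 = 52
i=2,m=5: not 2>5, total = 52+4 = 56
i=2,m=6: not 2>6, total = 56+4 = 60
i=3,m=2: 3>2, total = 60+1 = 61
i=3,m=3: not 3>3, total = 61+4 = 65
i=3,m=4: not 3>4, total = 65+4 = 69
i=3,m=5: not 3>5, total = 69+4 = 73
i=3,m=6: not 3>6, total = 73+4 = 77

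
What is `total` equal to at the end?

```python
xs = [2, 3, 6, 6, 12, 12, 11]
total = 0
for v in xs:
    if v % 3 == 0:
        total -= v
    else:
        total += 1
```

-37

v=2: not %3==0, total = 0+1 = 1
v=3: %3==0, total = 1-3 = -2
v=6: %3==0, total = (-2)-6 = -8
v=6: %3==0, total = (-8)-6 = -14
v=12: %3==0, total = (-14)-12 = -26
v=12: %3==0, total = (-26)-12 = -38
v=11: not %3==0, total = (-38)+1 = -37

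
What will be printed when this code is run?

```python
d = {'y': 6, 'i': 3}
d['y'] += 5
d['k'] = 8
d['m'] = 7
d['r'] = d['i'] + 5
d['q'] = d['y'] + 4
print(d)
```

{'y': 11, 'i': 3, 'k': 8, 'm': 7, 'r': 8, 'q': 15}

d['y'] = 6+5 = 11 → {'y': 11, 'i': 3}
d['k'] = 8 → {'y': 11, 'i': 3, 'k': 8}
d['m'] = 7 → {'y': 11, 'i': 3, 'k': 8, 'm': 7}
d['r'] = d['i']+5 = 8 → {'y': 11, 'i': 3, 'k': 8, 'm': 7, 'r': 8}
d['q'] = d['y']+4 = 15 → {'y': 11, 'i': 3, 'k': 8, 'm': 7, 'r': 8, 'q': 15}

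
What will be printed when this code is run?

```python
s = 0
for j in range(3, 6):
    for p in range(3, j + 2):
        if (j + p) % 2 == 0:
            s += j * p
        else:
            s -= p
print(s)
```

43

j=3,p=3: even sum, s = 0+9 = 9
j=3,p=4: odd sum, s = 9-4 = 5
j=4,p=3: odd sum, s = 5-3 = 2
j=4,p=4: even sum, s = 2+16 = 18
j=4,p=5: odd sum, s = 18-5 = 13
j=5,p=3: even sum, s = 13+15 = 28
j=5,p=4: odd sum, s = 28-4 = 24
j=5,p=5: even sum, s = 24+25 = 49
j=5,p=6: odd sum, s = 49-6 = 43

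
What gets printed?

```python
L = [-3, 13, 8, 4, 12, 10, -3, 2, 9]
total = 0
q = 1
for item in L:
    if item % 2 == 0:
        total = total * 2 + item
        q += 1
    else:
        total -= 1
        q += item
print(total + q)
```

185

item=-3: not even, total = 0-1 = -1; q=-2
item=13: not even, total = (-1)-1 = -2; q=11
item=8: even, total = (-2)*2+8 = 4; q=12
item=4: even, total = 4*2+4 = 12; q=13
item=12: even, total = 12*2+12 = 36; q=14
item=10: even, total = 36*2+10 = 82; q=15
item=-3: not even, total = 82-1 = 81; q=12
item=2: even, total = 81*2+2 = 164; q=13
item=9: not even, total = 164-1 = 163; q=22
total+q = 163+22 = 185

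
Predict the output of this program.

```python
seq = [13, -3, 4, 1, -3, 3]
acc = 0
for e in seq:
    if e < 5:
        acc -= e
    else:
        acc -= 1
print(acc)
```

e=13: not <5, acc = 0-1 = -1
e=-3: <5, acc = (-1)-(-3) = 2
e=4: <5, acc = 2-4 = -2
e=1: <5, acc = (-2)-1 = -3
e=-3: <5, acc = (-3)-(-3) = 0
e=3: <5, acc = 0-3 = -3

-3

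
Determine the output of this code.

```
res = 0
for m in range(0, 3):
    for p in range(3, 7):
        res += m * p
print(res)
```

m=0,p=3: res = 0+0 = 0
m=0,p=4: res = 0+0 = 0
m=0,p=5: res = 0+0 = 0
m=0,p=6: res = 0+0 = 0
m=1,p=3: res = 0+3 = 3
m=1,p=4: res = 3+4 = 7
m=1,p=5: res = 7+5 = 12
m=1,p=6: res = 12+6 = 18
m=2,p=3: res = 18+6 = 24
m=2,p=4: res = 24+8 = 32
m=2,p=5: res = 32+10 = 42
m=2,p=6: res = 42+12 = 54

54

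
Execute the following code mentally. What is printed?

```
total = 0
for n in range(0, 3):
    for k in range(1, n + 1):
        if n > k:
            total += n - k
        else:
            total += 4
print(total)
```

9

n=1,k=1: not 1>1, total = 0+4 = 4
n=2,k=1: 2>1, total = 4+1 = 5
n=2,k=2: not 2>2, total = 5+4 = 9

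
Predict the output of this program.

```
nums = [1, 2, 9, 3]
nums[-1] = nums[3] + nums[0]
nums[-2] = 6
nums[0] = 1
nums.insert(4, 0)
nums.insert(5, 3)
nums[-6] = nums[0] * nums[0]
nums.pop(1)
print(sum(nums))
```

14

nums[-1] = nums[3]+nums[0] = 3+1 = 4 → [1, 2, 9, 4]
nums[-2] = 6 → [1, 2, 6, 4]
nums[0] = 1 → [1, 2, 6, 4]
insert 0 at 4 → [1, 2, 6, 4, 0]
insert 3 at 5 → [1, 2, 6, 4, 0, 3]
nums[-6] = nums[0]*nums[0] = 1*1 = 1 → [1, 2, 6, 4, 0, 3]
pop(1) removes 2 → [1, 6, 4, 0, 3]
sum = 14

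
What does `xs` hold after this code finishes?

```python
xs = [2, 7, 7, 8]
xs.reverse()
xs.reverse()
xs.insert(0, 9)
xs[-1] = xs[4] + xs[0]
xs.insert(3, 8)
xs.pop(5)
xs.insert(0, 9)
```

reverse → [8, 7, 7, 2]
reverse → [2, 7, 7, 8]
insert 9 at 0 → [9, 2, 7, 7, 8]
xs[-1] = xs[4]+xs[0] = 8+9 = 17 → [9, 2, 7, 7, 17]
insert 8 at 3 → [9, 2, 7, 8, 7, 17]
pop(5) removes 17 → [9, 2, 7, 8, 7]
insert 9 at 0 → [9, 9, 2, 7, 8, 7]

[9, 9, 2, 7, 8, 7]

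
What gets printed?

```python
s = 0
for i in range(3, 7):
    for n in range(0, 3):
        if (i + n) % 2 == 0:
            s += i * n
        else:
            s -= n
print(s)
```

i=3,n=0: odd sum, s = 0-0 = 0
i=3,n=1: even sum, s = 0+3 = 3
i=3,n=2: odd sum, s = 3-2 = 1
i=4,n=0: even sum, s = 1+0 = 1
i=4,n=1: odd sum, s = 1-1 = 0
i=4,n=2: even sum, s = 0+8 = 8
i=5,n=0: odd sum, s = 8-0 = 8
i=5,n=1: even sum, s = 8+5 = 13
i=5,n=2: odd sum, s = 13-2 = 11
i=6,n=0: even sum, s = 11+0 = 11
i=6,n=1: odd sum, s = 11-1 = 10
i=6,n=2: even sum, s = 10+12 = 22

22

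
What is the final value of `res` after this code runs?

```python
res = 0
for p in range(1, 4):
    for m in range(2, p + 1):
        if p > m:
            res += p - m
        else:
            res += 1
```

3

p=2,m=2: not 2>2, res = 0+1 = 1
p=3,m=2: 3>2, res = 1+1 = 2
p=3,m=3: not 3>3, res = 2+1 = 3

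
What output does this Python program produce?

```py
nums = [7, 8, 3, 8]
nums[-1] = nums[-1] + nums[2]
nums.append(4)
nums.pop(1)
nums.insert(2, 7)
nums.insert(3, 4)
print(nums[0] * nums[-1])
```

28

nums[-1] = nums[-1]+nums[2] = 8+3 = 11 → [7, 8, 3, 11]
append 4 → [7, 8, 3, 11, 4]
pop(1) removes 8 → [7, 3, 11, 4]
insert 7 at 2 → [7, 3, 7, 11, 4]
insert 4 at 3 → [7, 3, 7, 4, 11, 4]
nums[0]*nums[-1] = 7*4 = 28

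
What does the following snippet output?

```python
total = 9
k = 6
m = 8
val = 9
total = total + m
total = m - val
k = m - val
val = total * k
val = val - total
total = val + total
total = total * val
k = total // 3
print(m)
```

8

total = 9+8 = 17
total = 8-9 = -1
k = 8-9 = -1
val = (-1)*(-1) = 1
val = 1-(-1) = 2
total = 2+(-1) = 1
total = 1*2 = 2
k = 2//3 = 0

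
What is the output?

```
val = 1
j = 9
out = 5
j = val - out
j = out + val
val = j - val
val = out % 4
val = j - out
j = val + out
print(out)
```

j = 1-5 = -4
j = 5+1 = 6
val = 6-1 = 5
val = 5%4 = 1
val = 6-5 = 1
j = 1+5 = 6

5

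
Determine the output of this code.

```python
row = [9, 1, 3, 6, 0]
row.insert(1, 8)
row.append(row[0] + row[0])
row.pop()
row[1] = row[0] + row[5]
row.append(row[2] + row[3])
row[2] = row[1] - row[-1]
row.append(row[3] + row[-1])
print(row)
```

[9, 9, 5, 3, 6, 0, 4, 7]

insert 8 at 1 → [9, 8, 1, 3, 6, 0]
append row[0]+row[0] = 9+9 = 18 → [9, 8, 1, 3, 6, 0, 18]
pop() removes 18 → [9, 8, 1, 3, 6, 0]
row[1] = row[0]+row[5] = 9+0 = 9 → [9, 9, 1, 3, 6, 0]
append row[2]+row[3] = 1+3 = 4 → [9, 9, 1, 3, 6, 0, 4]
row[2] = row[1]-row[-1] = 9-4 = 5 → [9, 9, 5, 3, 6, 0, 4]
append row[3]+row[-1] = 3+4 = 7 → [9, 9, 5, 3, 6, 0, 4, 7]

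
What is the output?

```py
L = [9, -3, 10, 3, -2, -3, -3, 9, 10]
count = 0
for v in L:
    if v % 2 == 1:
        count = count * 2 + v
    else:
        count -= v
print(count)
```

101

v=9: odd, count = 0*2+9 = 9
v=-3: odd, count = 9*2+(-3) = 15
v=10: not odd, count = 15-10 = 5
v=3: odd, count = 5*2+3 = 13
v=-2: not odd, count = 13-(-2) = 15
v=-3: odd, count = 15*2+(-3) = 27
v=-3: odd, count = 27*2+(-3) = 51
v=9: odd, count = 51*2+9 = 111
v=10: not odd, count = 111-10 = 101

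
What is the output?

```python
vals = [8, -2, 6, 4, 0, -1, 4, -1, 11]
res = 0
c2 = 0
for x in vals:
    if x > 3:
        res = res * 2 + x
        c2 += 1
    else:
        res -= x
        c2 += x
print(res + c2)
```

x=8: >3, res = 0*2+8 = 8; c2=1
x=-2: not >3, res = 8-(-2) = 10; c2=-1
x=6: >3, res = 10*2+6 = 26; c2=0
x=4: >3, res = 26*2+4 = 56; c2=1
x=0: not >3, res = 56-0 = 56; c2=1
x=-1: not >3, res = 56-(-1) = 57; c2=0
x=4: >3, res = 57*2+4 = 118; c2=1
x=-1: not >3, res = 118-(-1) = 119; c2=0
x=11: >3, res = 119*2+11 = 249; c2=1
res+c2 = 249+1 = 250

250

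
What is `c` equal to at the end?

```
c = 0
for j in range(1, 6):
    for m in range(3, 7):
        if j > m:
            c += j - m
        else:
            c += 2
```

38

j=1,m=3: not 1>3, c = 0+2 = 2
j=1,m=4: not 1>4, c = 2+2 = 4
j=1,m=5: not 1>5, c = 4+2 = 6
j=1,m=6: not 1>6, c = 6+2 = 8
j=2,m=3: not 2>3, c = 8+2 = 10
j=2,m=4: not 2>4, c = 10+2 = 12
j=2,m=5: not 2>5, c = 12+2 = 14
j=2,m=6: not 2>6, c = 14+2 = 16
j=3,m=3: not 3>3, c = 16+2 = 18
j=3,m=4: not 3>4, c = 18+2 = 20
j=3,m=5: not 3>5, c = 20+2 = 22
j=3,m=6: not 3>6, c = 22+2 = 24
j=4,m=3: 4>3, c = 24+1 = 25
j=4,m=4: not 4>4, c = 25+2 = 27
j=4,m=5: not 4>5, c = 27+2 = 29
j=4,m=6: not 4>6, c = 29+2 = 31
j=5,m=3: 5>3, c = 31+2 = 33
j=5,m=4: 5>4, c = 33+1 = 34
j=5,m=5: not 5>5, c = 34+2 = 36
j=5,m=6: not 5>6, c = 36+2 = 38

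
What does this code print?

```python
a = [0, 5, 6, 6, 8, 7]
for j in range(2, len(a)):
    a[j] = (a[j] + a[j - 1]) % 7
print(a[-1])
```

4

j=2: a[2] = (6+5)%7 = 4 → [0, 5, 4, 6, 8, 7]
j=3: a[3] = (6+4)%7 = 3 → [0, 5, 4, 3, 8, 7]
j=4: a[4] = (8+3)%7 = 4 → [0, 5, 4, 3, 4, 7]
j=5: a[5] = (7+4)%7 = 4 → [0, 5, 4, 3, 4, 4]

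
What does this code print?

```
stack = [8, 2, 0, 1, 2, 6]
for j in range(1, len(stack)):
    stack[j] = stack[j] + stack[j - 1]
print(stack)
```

j=1: stack[1] = 2+8 = 10 → [8, 10, 0, 1, 2, 6]
j=2: stack[2] = 0+10 = 10 → [8, 10, 10, 1, 2, 6]
j=3: stack[3] = 1+10 = 11 → [8, 10, 10, 11, 2, 6]
j=4: stack[4] = 2+11 = 13 → [8, 10, 10, 11, 13, 6]
j=5: stack[5] = 6+13 = 19 → [8, 10, 10, 11, 13, 19]

[8, 10, 10, 11, 13, 19]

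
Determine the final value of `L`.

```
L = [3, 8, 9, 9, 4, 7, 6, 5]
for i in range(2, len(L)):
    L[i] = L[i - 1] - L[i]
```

[3, 8, -1, -10, -14, -21, -27, -32]

i=2: L[2] = 8-9 = -1 → [3, 8, -1, 9, 4, 7, 6, 5]
i=3: L[3] = (-1)-9 = -10 → [3, 8, -1, -10, 4, 7, 6, 5]
i=4: L[4] = (-10)-4 = -14 → [3, 8, -1, -10, -14, 7, 6, 5]
i=5: L[5] = (-14)-7 = -21 → [3, 8, -1, -10, -14, -21, 6, 5]
i=6: L[6] = (-21)-6 = -27 → [3, 8, -1, -10, -14, -21, -27, 5]
i=7: L[7] = (-27)-5 = -32 → [3, 8, -1, -10, -14, -21, -27, -32]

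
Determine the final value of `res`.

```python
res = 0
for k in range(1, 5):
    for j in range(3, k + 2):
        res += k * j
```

k=2,j=3: res = 0+6 = 6
k=3,j=3: res = 6+9 = 15
k=3,j=4: res = 15+12 = 27
k=4,j=3: res = 27+12 = 39
k=4,j=4: res = 39+16 = 55
k=4,j=5: res = 55+20 = 75

75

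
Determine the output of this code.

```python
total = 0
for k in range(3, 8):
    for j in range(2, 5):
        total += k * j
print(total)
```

225

k=3,j=2: total = 0+6 = 6
k=3,j=3: total = 6+9 = 15
k=3,j=4: total = 15+12 = 27
k=4,j=2: total = 27+8 = 35
k=4,j=3: total = 35+12 = 47
k=4,j=4: total = 47+16 = 63
k=5,j=2: total = 63+10 = 73
k=5,j=3: total = 73+15 = 88
k=5,j=4: total = 88+20 = 108
k=6,j=2: total = 108+12 = 120
k=6,j=3: total = 120+18 = 138
k=6,j=4: total = 138+24 = 162
k=7,j=2: total = 162+14 = 176
k=7,j=3: total = 176+21 = 197
k=7,j=4: total = 197+28 = 225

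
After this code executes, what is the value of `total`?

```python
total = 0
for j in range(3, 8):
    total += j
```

j=3: total = 0+3 = 3
j=4: total = 3+4 = 7
j=5: total = 7+5 = 12
j=6: total = 12+6 = 18
j=7: total = 18+7 = 25

25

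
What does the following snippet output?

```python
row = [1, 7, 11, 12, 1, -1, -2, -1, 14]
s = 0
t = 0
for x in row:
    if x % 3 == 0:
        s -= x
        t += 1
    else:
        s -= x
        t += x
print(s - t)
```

-73

x=1: not %3==0, s = 0-1 = -1; t=1
x=7: not %3==0, s = (-1)-7 = -8; t=8
x=11: not %3==0, s = (-8)-11 = -19; t=19
x=12: %3==0, s = (-19)-12 = -31; t=20
x=1: not %3==0, s = (-31)-1 = -32; t=21
x=-1: not %3==0, s = (-32)-(-1) = -31; t=20
x=-2: not %3==0, s = (-31)-(-2) = -29; t=18
x=-1: not %3==0, s = (-29)-(-1) = -28; t=17
x=14: not %3==0, s = (-28)-14 = -42; t=31
s-t = (-42)-31 = -73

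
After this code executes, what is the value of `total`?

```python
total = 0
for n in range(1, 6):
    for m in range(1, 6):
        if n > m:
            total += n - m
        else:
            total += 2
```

n=1,m=1: not 1>1, total = 0+2 = 2
n=1,m=2: not 1>2, total = 2+2 = 4
n=1,m=3: not 1>3, total = 4+2 = 6
n=1,m=4: not 1>4, total = 6+2 = 8
n=1,m=5: not 1>5, total = 8+2 = 10
n=2,m=1: 2>1, total = 10+1 = 11
n=2,m=2: not 2>2, total = 11+2 = 13
n=2,m=3: not 2>3, total = 13+2 = 15
n=2,m=4: not 2>4, total = 15+2 = 17
n=2,m=5: not 2>5, total = 17+2 = 19
n=3,m=1: 3>1, total = 19+2 = 21
n=3,m=2: 3>2, total = 21+1 = 22
n=3,m=3: not 3>3, total = 22+2 = 24
n=3,m=4: not 3>4, total = 24+2 = 26
n=3,m=5: not 3>5, total = 26+2 = 28
n=4,m=1: 4>1, total = 28+3 = 31
n=4,m=2: 4>2, total = 31+2 = 33
n=4,m=3: 4>3, total = 33+1 = 34
n=4,m=4: not 4>4, total = 34+2 = 36
n=4,m=5: not 4>5, total = 36+2 = 38
n=5,m=1: 5>1, total = 38+4 = 42
n=5,m=2: 5>2, total = 42+3 = 45
n=5,m=3: 5>3, total = 45+2 = 47
n=5,m=4: 5>4, total = 47+1 = 48
n=5,m=5: not 5>5, total = 48+2 = 50

50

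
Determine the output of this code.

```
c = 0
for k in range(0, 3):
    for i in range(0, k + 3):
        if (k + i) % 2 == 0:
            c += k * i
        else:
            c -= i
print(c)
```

9

k=0,i=0: even sum, c = 0+0 = 0
k=0,i=1: odd sum, c = 0-1 = -1
k=0,i=2: even sum, c = (-1)+0 = -1
k=1,i=0: odd sum, c = (-1)-0 = -1
k=1,i=1: even sum, c = (-1)+1 = 0
k=1,i=2: odd sum, c = 0-2 = -2
k=1,i=3: even sum, c = (-2)+3 = 1
k=2,i=0: even sum, c = 1+0 = 1
k=2,i=1: odd sum, c = 1-1 = 0
k=2,i=2: even sum, c = 0+4 = 4
k=2,i=3: odd sum, c = 4-3 = 1
k=2,i=4: even sum, c = 1+8 = 9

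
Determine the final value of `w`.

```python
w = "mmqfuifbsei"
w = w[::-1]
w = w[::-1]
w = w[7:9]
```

reverse → 'iesbfiufqmm'
reverse → 'mmqfuifbsei'
slice [7:9] → 'bs'

'bs'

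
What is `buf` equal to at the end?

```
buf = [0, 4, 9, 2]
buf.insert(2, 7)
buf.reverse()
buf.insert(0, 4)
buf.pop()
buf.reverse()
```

insert 7 at 2 → [0, 4, 7, 9, 2]
reverse → [2, 9, 7, 4, 0]
insert 4 at 0 → [4, 2, 9, 7, 4, 0]
pop() removes 0 → [4, 2, 9, 7, 4]
reverse → [4, 7, 9, 2, 4]

[4, 7, 9, 2, 4]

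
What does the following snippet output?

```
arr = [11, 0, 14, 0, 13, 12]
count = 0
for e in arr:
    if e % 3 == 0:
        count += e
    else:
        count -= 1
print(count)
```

e=11: not %3==0, count = 0-1 = -1
e=0: %3==0, count = (-1)+0 = -1
e=14: not %3==0, count = (-1)-1 = -2
e=0: %3==0, count = (-2)+0 = -2
e=13: not %3==0, count = (-2)-1 = -3
e=12: %3==0, count = (-3)+12 = 9

9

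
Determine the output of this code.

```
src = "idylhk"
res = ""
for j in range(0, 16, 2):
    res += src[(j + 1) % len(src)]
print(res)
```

j=0: add src[1]='d' → 'd'
j=2: add src[3]='l' → 'dl'
j=4: add src[5]='k' → 'dlk'
j=6: add src[1]='d' → 'dlkd'
j=8: add src[3]='l' → 'dlkdl'
j=10: add src[5]='k' → 'dlkdlk'
j=12: add src[1]='d' → 'dlkdlkd'
j=14: add src[3]='l' → 'dlkdlkdl'

dlkdlkdl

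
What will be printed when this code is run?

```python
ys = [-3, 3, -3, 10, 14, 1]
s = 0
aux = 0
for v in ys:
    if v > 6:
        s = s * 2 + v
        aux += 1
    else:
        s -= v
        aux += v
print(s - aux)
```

45

v=-3: not >6, s = 0-(-3) = 3; aux=-3
v=3: not >6, s = 3-3 = 0; aux=0
v=-3: not >6, s = 0-(-3) = 3; aux=-3
v=10: >6, s = 3*2+10 = 16; aux=-2
v=14: >6, s = 16*2+14 = 46; aux=-1
v=1: not >6, s = 46-1 = 45; aux=0
s-aux = 45-0 = 45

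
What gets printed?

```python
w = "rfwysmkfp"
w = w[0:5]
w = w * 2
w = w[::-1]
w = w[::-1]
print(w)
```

slice [0:5] → 'rfwys'
repeat ×2 → 'rfwysrfwys'
reverse → 'sywfrsywfr'
reverse → 'rfwysrfwys'

rfwysrfwys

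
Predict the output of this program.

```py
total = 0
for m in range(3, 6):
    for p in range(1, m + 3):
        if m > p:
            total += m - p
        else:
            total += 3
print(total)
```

m=3,p=1: 3>1, total = 0+2 = 2
m=3,p=2: 3>2, total = 2+1 = 3
m=3,p=3: not 3>3, total = 3+3 = 6
m=3,p=4: not 3>4, total = 6+3 = 9
m=3,p=5: not 3>5, total = 9+3 = 12
m=4,p=1: 4>1, total = 12+3 = 15
m=4,p=2: 4>2, total = 15+2 = 17
m=4,p=3: 4>3, total = 17+1 = 18
m=4,p=4: not 4>4, total = 18+3 = 21
m=4,p=5: not 4>5, total = 21+3 = 24
m=4,p=6: not 4>6, total = 24+3 = 27
m=5,p=1: 5>1, total = 27+4 = 31
m=5,p=2: 5>2, total = 31+3 = 34
m=5,p=3: 5>3, total = 34+2 = 36
m=5,p=4: 5>4, total = 36+1 = 37
m=5,p=5: not 5>5, total = 37+3 = 40
m=5,p=6: not 5>6, total = 40+3 = 43
m=5,p=7: not 5>7, total = 43+3 = 46

46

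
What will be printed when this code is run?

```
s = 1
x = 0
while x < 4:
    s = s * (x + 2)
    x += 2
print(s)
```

8

x=0: s = 1*2 = 2
x=2: s = 2*4 = 8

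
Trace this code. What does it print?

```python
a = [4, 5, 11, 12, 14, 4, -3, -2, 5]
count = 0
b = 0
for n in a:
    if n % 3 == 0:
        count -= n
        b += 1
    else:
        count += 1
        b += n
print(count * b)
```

n=4: not %3==0, count = 0+1 = 1; b=4
n=5: not %3==0, count = 1+1 = 2; b=9
n=11: not %3==0, count = 2+1 = 3; b=20
n=12: %3==0, count = 3-12 = -9; b=21
n=14: not %3==0, count = (-9)+1 = -8; b=35
n=4: not %3==0, count = (-8)+1 = -7; b=39
n=-3: %3==0, count = (-7)-(-3) = -4; b=40
n=-2: not %3==0, count = (-4)+1 = -3; b=38
n=5: not %3==0, count = (-3)+1 = -2; b=43
count*b = (-2)*43 = -86

-86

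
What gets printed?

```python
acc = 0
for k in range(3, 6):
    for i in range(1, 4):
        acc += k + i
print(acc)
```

54

k=3,i=1: acc = 0+4 = 4
k=3,i=2: acc = 4+5 = 9
k=3,i=3: acc = 9+6 = 15
k=4,i=1: acc = 15+5 = 20
k=4,i=2: acc = 20+6 = 26
k=4,i=3: acc = 26+7 = 33
k=5,i=1: acc = 33+6 = 39
k=5,i=2: acc = 39+7 = 46
k=5,i=3: acc = 46+8 = 54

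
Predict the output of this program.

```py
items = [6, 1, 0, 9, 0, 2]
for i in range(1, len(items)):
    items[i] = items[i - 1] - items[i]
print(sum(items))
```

2

i=1: items[1] = 6-1 = 5 → [6, 5, 0, 9, 0, 2]
i=2: items[2] = 5-0 = 5 → [6, 5, 5, 9, 0, 2]
i=3: items[3] = 5-9 = -4 → [6, 5, 5, -4, 0, 2]
i=4: items[4] = (-4)-0 = -4 → [6, 5, 5, -4, -4, 2]
i=5: items[5] = (-4)-2 = -6 → [6, 5, 5, -4, -4, -6]
sum = 2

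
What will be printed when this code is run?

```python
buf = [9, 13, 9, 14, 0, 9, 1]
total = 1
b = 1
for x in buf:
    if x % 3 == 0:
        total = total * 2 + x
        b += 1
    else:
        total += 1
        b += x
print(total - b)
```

x=9: %3==0, total = 1*2+9 = 11; b=2
x=13: not %3==0, total = 11+1 = 12; b=15
x=9: %3==0, total = 12*2+9 = 33; b=16
x=14: not %3==0, total = 33+1 = 34; b=30
x=0: %3==0, total = 34*2+0 = 68; b=31
x=9: %3==0, total = 68*2+9 = 145; b=32
x=1: not %3==0, total = 145+1 = 146; b=33
total-b = 146-33 = 113

113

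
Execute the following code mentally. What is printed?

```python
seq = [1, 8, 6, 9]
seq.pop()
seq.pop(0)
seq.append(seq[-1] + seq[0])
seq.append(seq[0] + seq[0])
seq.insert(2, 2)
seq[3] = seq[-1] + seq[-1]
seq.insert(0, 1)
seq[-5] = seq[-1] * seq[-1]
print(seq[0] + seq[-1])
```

17

pop() removes 9 → [1, 8, 6]
pop(0) removes 1 → [8, 6]
append seq[-1]+seq[0] = 6+8 = 14 → [8, 6, 14]
append seq[0]+seq[0] = 8+8 = 16 → [8, 6, 14, 16]
insert 2 at 2 → [8, 6, 2, 14, 16]
seq[3] = seq[-1]+seq[-1] = 16+16 = 32 → [8, 6, 2, 32, 16]
insert 1 at 0 → [1, 8, 6, 2, 32, 16]
seq[-5] = seq[-1]*seq[-1] = 16*16 = 256 → [1, 256, 6, 2, 32, 16]
seq[0]+seq[-1] = 1+16 = 17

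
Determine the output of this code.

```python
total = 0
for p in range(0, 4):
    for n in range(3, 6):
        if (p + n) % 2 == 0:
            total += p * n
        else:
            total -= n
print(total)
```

16

p=0,n=3: odd sum, total = 0-3 = -3
p=0,n=4: even sum, total = (-3)+0 = -3
p=0,n=5: odd sum, total = (-3)-5 = -8
p=1,n=3: even sum, total = (-8)+3 = -5
p=1,n=4: odd sum, total = (-5)-4 = -9
p=1,n=5: even sum, total = (-9)+5 = -4
p=2,n=3: odd sum, total = (-4)-3 = -7
p=2,n=4: even sum, total = (-7)+8 = 1
p=2,n=5: odd sum, total = 1-5 = -4
p=3,n=3: even sum, total = (-4)+9 = 5
p=3,n=4: odd sum, total = 5-4 = 1
p=3,n=5: even sum, total = 1+15 = 16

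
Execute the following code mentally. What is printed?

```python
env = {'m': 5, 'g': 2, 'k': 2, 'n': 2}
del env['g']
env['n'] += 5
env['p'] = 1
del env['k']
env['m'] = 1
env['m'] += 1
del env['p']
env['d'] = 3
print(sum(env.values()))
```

12

del 'g' → {'m': 5, 'k': 2, 'n': 2}
env['n'] = 2+5 = 7 → {'m': 5, 'k': 2, 'n': 7}
env['p'] = 1 → {'m': 5, 'k': 2, 'n': 7, 'p': 1}
del 'k' → {'m': 5, 'n': 7, 'p': 1}
env['m'] = 1 → {'m': 1, 'n': 7, 'p': 1}
env['m'] = 1+1 = 2 → {'m': 2, 'n': 7, 'p': 1}
del 'p' → {'m': 2, 'n': 7}
env['d'] = 3 → {'m': 2, 'n': 7, 'd': 3}
sum of values = 12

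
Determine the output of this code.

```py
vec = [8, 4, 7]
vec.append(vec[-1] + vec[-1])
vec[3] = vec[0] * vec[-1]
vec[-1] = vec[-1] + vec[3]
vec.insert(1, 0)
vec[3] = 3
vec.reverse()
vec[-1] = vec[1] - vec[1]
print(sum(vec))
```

append vec[-1]+vec[-1] = 7+7 = 14 → [8, 4, 7, 14]
vec[3] = vec[0]*vec[-1] = 8*14 = 112 → [8, 4, 7, 112]
vec[-1] = vec[-1]+vec[3] = 112+112 = 224 → [8, 4, 7, 224]
insert 0 at 1 → [8, 0, 4, 7, 224]
vec[3] = 3 → [8, 0, 4, 3, 224]
reverse → [224, 3, 4, 0, 8]
vec[-1] = vec[1]-vec[1] = 3-3 = 0 → [224, 3, 4, 0, 0]
sum = 231

231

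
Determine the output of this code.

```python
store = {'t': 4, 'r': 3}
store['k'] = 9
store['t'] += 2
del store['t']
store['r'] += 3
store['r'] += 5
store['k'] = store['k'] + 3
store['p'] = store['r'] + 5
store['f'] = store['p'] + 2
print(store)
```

store['k'] = 9 → {'t': 4, 'r': 3, 'k': 9}
store['t'] = 4+2 = 6 → {'t': 6, 'r': 3, 'k': 9}
del 't' → {'r': 3, 'k': 9}
store['r'] = 3+3 = 6 → {'r': 6, 'k': 9}
store['r'] = 6+5 = 11 → {'r': 11, 'k': 9}
store['k'] = store['k']+3 = 12 → {'r': 11, 'k': 12}
store['p'] = store['r']+5 = 16 → {'r': 11, 'k': 12, 'p': 16}
store['f'] = store['p']+2 = 18 → {'r': 11, 'k': 12, 'p': 16, 'f': 18}

{'r': 11, 'k': 12, 'p': 16, 'f': 18}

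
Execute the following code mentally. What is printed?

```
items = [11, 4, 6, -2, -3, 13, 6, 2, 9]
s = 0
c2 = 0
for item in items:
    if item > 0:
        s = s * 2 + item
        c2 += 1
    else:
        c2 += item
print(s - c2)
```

1067

item=11: >0, s = 0*2+11 = 11; c2=1
item=4: >0, s = 11*2+4 = 26; c2=2
item=6: >0, s = 26*2+6 = 58; c2=3
item=-2: not >0; c2=1
item=-3: not >0; c2=-2
item=13: >0, s = 58*2+13 = 129; c2=-1
item=6: >0, s = 129*2+6 = 264; c2=0
item=2: >0, s = 264*2+2 = 530; c2=1
item=9: >0, s = 530*2+9 = 1069; c2=2
s-c2 = 1069-2 = 1067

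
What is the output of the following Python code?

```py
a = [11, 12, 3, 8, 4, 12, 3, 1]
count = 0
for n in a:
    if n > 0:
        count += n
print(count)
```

54

n=11: >0, count = 0+11 = 11
n=12: >0, count = 11+12 = 23
n=3: >0, count = 23+3 = 26
n=8: >0, count = 26+8 = 34
n=4: >0, count = 34+4 = 38
n=12: >0, count = 38+12 = 50
n=3: >0, count = 50+3 = 53
n=1: >0, count = 53+1 = 54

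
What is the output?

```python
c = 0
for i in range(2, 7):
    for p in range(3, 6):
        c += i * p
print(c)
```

i=2,p=3: c = 0+6 = 6
i=2,p=4: c = 6+8 = 14
i=2,p=5: c = 14+10 = 24
i=3,p=3: c = 24+9 = 33
i=3,p=4: c = 33+12 = 45
i=3,p=5: c = 45+15 = 60
i=4,p=3: c = 60+12 = 72
i=4,p=4: c = 72+16 = 88
i=4,p=5: c = 88+20 = 108
i=5,p=3: c = 108+15 = 123
i=5,p=4: c = 123+20 = 143
i=5,p=5: c = 143+25 = 168
i=6,p=3: c = 168+18 = 186
i=6,p=4: c = 186+24 = 210
i=6,p=5: c = 210+30 = 240

240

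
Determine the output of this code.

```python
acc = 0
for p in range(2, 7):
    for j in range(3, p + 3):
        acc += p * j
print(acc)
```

p=2,j=3: acc = 0+6 = 6
p=2,j=4: acc = 6+8 = 14
p=3,j=3: acc = 14+9 = 23
p=3,j=4: acc = 23+12 = 35
p=3,j=5: acc = 35+15 = 50
p=4,j=3: acc = 50+12 = 62
p=4,j=4: acc = 62+16 = 78
p=4,j=5: acc = 78+20 = 98
p=4,j=6: acc = 98+24 = 122
p=5,j=3: acc = 122+15 = 137
p=5,j=4: acc = 137+20 = 157
p=5,j=5: acc = 157+25 = 182
p=5,j=6: acc = 182+30 = 212
p=5,j=7: acc = 212+35 = 247
p=6,j=3: acc = 247+18 = 265
p=6,j=4: acc = 265+24 = 289
p=6,j=5: acc = 289+30 = 319
p=6,j=6: acc = 319+36 = 355
p=6,j=7: acc = 355+42 = 397
p=6,j=8: acc = 397+48 = 445

445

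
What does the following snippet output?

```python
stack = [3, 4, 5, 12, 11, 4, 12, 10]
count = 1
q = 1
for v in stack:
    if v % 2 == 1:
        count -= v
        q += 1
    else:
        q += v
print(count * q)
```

v=3: odd, count = 1-3 = -2; q=2
v=4: not odd; q=6
v=5: odd, count = (-2)-5 = -7; q=7
v=12: not odd; q=19
v=11: odd, count = (-7)-11 = -18; q=20
v=4: not odd; q=24
v=12: not odd; q=36
v=10: not odd; q=46
count*q = (-18)*46 = -828

-828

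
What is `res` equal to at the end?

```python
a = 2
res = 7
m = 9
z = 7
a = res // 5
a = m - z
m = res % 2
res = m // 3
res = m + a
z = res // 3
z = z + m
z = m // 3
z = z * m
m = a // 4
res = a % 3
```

a = 7//5 = 1
a = 9-7 = 2
m = 7%2 = 1
res = 1//3 = 0
res = 1+2 = 3
z = 3//3 = 1
z = 1+1 = 2
z = 1//3 = 0
z = 0*1 = 0
m = 2//4 = 0
res = 2%3 = 2

2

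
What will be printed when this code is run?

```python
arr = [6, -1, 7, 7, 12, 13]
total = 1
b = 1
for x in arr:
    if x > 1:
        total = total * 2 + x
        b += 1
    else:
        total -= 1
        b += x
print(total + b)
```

x=6: >1, total = 1*2+6 = 8; b=2
x=-1: not >1, total = 8-1 = 7; b=1
x=7: >1, total = 7*2+7 = 21; b=2
x=7: >1, total = 21*2+7 = 49; b=3
x=12: >1, total = 49*2+12 = 110; b=4
x=13: >1, total = 110*2+13 = 233; b=5
total+b = 233+5 = 238

238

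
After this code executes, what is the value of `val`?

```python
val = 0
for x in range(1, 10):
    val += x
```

x=1: val = 0+1 = 1
x=2: val = 1+2 = 3
x=3: val = 3+3 = 6
x=4: val = 6+4 = 10
x=5: val = 10+5 = 15
x=6: val = 15+6 = 21
x=7: val = 21+7 = 28
x=8: val = 28+8 = 36
x=9: val = 36+9 = 45

45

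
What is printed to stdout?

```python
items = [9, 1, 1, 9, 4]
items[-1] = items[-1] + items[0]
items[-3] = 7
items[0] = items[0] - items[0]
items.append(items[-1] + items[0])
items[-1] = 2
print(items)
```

items[-1] = items[-1]+items[0] = 4+9 = 13 → [9, 1, 1, 9, 13]
items[-3] = 7 → [9, 1, 7, 9, 13]
items[0] = items[0]-items[0] = 9-9 = 0 → [0, 1, 7, 9, 13]
append items[-1]+items[0] = 13+0 = 13 → [0, 1, 7, 9, 13, 13]
items[-1] = 2 → [0, 1, 7, 9, 13, 2]

[0, 1, 7, 9, 13, 2]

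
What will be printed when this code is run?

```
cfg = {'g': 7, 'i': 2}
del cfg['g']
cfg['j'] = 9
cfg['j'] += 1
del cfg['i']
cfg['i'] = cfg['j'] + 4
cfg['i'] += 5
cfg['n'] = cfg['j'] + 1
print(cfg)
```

{'j': 10, 'i': 19, 'n': 11}

del 'g' → {'i': 2}
cfg['j'] = 9 → {'i': 2, 'j': 9}
cfg['j'] = 9+1 = 10 → {'i': 2, 'j': 10}
del 'i' → {'j': 10}
cfg['i'] = cfg['j']+4 = 14 → {'j': 10, 'i': 14}
cfg['i'] = 14+5 = 19 → {'j': 10, 'i': 19}
cfg['n'] = cfg['j']+1 = 11 → {'j': 10, 'i': 19, 'n': 11}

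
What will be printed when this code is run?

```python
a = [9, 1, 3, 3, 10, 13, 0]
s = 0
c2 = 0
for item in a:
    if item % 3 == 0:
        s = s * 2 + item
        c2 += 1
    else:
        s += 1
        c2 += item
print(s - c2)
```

item=9: %3==0, s = 0*2+9 = 9; c2=1
item=1: not %3==0, s = 9+1 = 10; c2=2
item=3: %3==0, s = 10*2+3 = 23; c2=3
item=3: %3==0, s = 23*2+3 = 49; c2=4
item=10: not %3==0, s = 49+1 = 50; c2=14
item=13: not %3==0, s = 50+1 = 51; c2=27
item=0: %3==0, s = 51*2+0 = 102; c2=28
s-c2 = 102-28 = 74

74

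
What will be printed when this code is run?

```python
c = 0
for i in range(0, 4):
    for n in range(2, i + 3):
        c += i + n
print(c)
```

i=0,n=2: c = 0+2 = 2
i=1,n=2: c = 2+3 = 5
i=1,n=3: c = 5+4 = 9
i=2,n=2: c = 9+4 = 13
i=2,n=3: c = 13+5 = 18
i=2,n=4: c = 18+6 = 24
i=3,n=2: c = 24+5 = 29
i=3,n=3: c = 29+6 = 35
i=3,n=4: c = 35+7 = 42
i=3,n=5: c = 42+8 = 50

50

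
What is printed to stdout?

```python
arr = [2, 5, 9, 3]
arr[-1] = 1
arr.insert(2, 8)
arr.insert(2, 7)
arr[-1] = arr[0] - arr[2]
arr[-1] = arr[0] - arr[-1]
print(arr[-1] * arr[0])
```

14

arr[-1] = 1 → [2, 5, 9, 1]
insert 8 at 2 → [2, 5, 8, 9, 1]
insert 7 at 2 → [2, 5, 7, 8, 9, 1]
arr[-1] = arr[0]-arr[2] = 2-7 = -5 → [2, 5, 7, 8, 9, -5]
arr[-1] = arr[0]-arr[-1] = 2-(-5) = 7 → [2, 5, 7, 8, 9, 7]
arr[-1]*arr[0] = 7*2 = 14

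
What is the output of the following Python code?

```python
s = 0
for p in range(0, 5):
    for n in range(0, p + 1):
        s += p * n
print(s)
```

65

p=0,n=0: s = 0+0 = 0
p=1,n=0: s = 0+0 = 0
p=1,n=1: s = 0+1 = 1
p=2,n=0: s = 1+0 = 1
p=2,n=1: s = 1+2 = 3
p=2,n=2: s = 3+4 = 7
p=3,n=0: s = 7+0 = 7
p=3,n=1: s = 7+3 = 10
p=3,n=2: s = 10+6 = 16
p=3,n=3: s = 16+9 = 25
p=4,n=0: s = 25+0 = 25
p=4,n=1: s = 25+4 = 29
p=4,n=2: s = 29+8 = 37
p=4,n=3: s = 37+12 = 49
p=4,n=4: s = 49+16 = 65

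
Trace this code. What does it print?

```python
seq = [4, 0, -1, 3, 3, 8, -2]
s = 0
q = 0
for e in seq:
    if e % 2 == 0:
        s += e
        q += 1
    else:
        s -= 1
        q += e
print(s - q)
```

e=4: even, s = 0+4 = 4; q=1
e=0: even, s = 4+0 = 4; q=2
e=-1: not even, s = 4-1 = 3; q=1
e=3: not even, s = 3-1 = 2; q=4
e=3: not even, s = 2-1 = 1; q=7
e=8: even, s = 1+8 = 9; q=8
e=-2: even, s = 9+(-2) = 7; q=9
s-q = 7-9 = -2

-2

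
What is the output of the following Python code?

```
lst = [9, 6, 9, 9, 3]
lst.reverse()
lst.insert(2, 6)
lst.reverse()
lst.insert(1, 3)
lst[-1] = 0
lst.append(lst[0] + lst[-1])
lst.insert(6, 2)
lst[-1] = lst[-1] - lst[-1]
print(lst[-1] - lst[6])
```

reverse → [3, 9, 9, 6, 9]
insert 6 at 2 → [3, 9, 6, 9, 6, 9]
reverse → [9, 6, 9, 6, 9, 3]
insert 3 at 1 → [9, 3, 6, 9, 6, 9, 3]
lst[-1] = 0 → [9, 3, 6, 9, 6, 9, 0]
append lst[0]+lst[-1] = 9+0 = 9 → [9, 3, 6, 9, 6, 9, 0, 9]
insert 2 at 6 → [9, 3, 6, 9, 6, 9, 2, 0, 9]
lst[-1] = lst[-1]-lst[-1] = 9-9 = 0 → [9, 3, 6, 9, 6, 9, 2, 0, 0]
lst[-1]-lst[6] = 0-2 = -2

-2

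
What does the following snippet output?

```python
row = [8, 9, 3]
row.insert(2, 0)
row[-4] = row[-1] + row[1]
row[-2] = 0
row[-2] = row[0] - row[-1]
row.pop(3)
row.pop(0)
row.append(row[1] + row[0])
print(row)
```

insert 0 at 2 → [8, 9, 0, 3]
row[-4] = row[-1]+row[1] = 3+9 = 12 → [12, 9, 0, 3]
row[-2] = 0 → [12, 9, 0, 3]
row[-2] = row[0]-row[-1] = 12-3 = 9 → [12, 9, 9, 3]
pop(3) removes 3 → [12, 9, 9]
pop(0) removes 12 → [9, 9]
append row[1]+row[0] = 9+9 = 18 → [9, 9, 18]

[9, 9, 18]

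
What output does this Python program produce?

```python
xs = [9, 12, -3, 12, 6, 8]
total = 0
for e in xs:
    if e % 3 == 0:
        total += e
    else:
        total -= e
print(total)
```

e=9: %3==0, total = 0+9 = 9
e=12: %3==0, total = 9+12 = 21
e=-3: %3==0, total = 21+(-3) = 18
e=12: %3==0, total = 18+12 = 30
e=6: %3==0, total = 30+6 = 36
e=8: not %3==0, total = 36-8 = 28

28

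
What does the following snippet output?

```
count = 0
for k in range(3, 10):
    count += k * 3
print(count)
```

k=3: count = 0+3*3 = 9
k=4: count = 9+4*3 = 21
k=5: count = 21+5*3 = 36
k=6: count = 36+6*3 = 54
k=7: count = 54+7*3 = 75
k=8: count = 75+8*3 = 99
k=9: count = 99+9*3 = 126

126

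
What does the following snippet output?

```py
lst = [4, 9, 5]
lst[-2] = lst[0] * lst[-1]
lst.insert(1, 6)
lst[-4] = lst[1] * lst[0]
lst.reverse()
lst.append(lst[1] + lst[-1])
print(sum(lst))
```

99

lst[-2] = lst[0]*lst[-1] = 4*5 = 20 → [4, 20, 5]
insert 6 at 1 → [4, 6, 20, 5]
lst[-4] = lst[1]*lst[0] = 6*4 = 24 → [24, 6, 20, 5]
reverse → [5, 20, 6, 24]
append lst[1]+lst[-1] = 20+24 = 44 → [5, 20, 6, 24, 44]
sum = 99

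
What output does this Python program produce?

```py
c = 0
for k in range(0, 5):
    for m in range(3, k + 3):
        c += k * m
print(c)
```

k=1,m=3: c = 0+3 = 3
k=2,m=3: c = 3+6 = 9
k=2,m=4: c = 9+8 = 17
k=3,m=3: c = 17+9 = 26
k=3,m=4: c = 26+12 = 38
k=3,m=5: c = 38+15 = 53
k=4,m=3: c = 53+12 = 65
k=4,m=4: c = 65+16 = 81
k=4,m=5: c = 81+20 = 101
k=4,m=6: c = 101+24 = 125

125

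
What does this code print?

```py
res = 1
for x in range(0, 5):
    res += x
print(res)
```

x=0: res = 1+0 = 1
x=1: res = 1+1 = 2
x=2: res = 2+2 = 4
x=3: res = 4+3 = 7
x=4: res = 7+4 = 11

11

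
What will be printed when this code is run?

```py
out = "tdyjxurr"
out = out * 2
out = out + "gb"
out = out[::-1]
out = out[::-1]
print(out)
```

repeat ×2 → 'tdyjxurrtdyjxurr'
+ 'gb' → 'tdyjxurrtdyjxurrgb'
reverse → 'bgrruxjydtrruxjydt'
reverse → 'tdyjxurrtdyjxurrgb'

tdyjxurrtdyjxurrgb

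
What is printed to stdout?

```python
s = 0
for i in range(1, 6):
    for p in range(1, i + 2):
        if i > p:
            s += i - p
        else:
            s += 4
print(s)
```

i=1,p=1: not 1>1, s = 0+4 = 4
i=1,p=2: not 1>2, s = 4+4 = 8
i=2,p=1: 2>1, s = 8+1 = 9
i=2,p=2: not 2>2, s = 9+4 = 13
i=2,p=3: not 2>3, s = 13+4 = 17
i=3,p=1: 3>1, s = 17+2 = 19
i=3,p=2: 3>2, s = 19+1 = 20
i=3,p=3: not 3>3, s = 20+4 = 24
i=3,p=4: not 3>4, s = 24+4 = 28
i=4,p=1: 4>1, s = 28+3 = 31
i=4,p=2: 4>2, s = 31+2 = 33
i=4,p=3: 4>3, s = 33+1 = 34
i=4,p=4: not 4>4, s = 34+4 = 38
i=4,p=5: not 4>5, s = 38+4 = 42
i=5,p=1: 5>1, s = 42+4 = 46
i=5,p=2: 5>2, s = 46+3 = 49
i=5,p=3: 5>3, s = 49+2 = 51
i=5,p=4: 5>4, s = 51+1 = 52
i=5,p=5: not 5>5, s = 52+4 = 56
i=5,p=6: not 5>6, s = 56+4 = 60

60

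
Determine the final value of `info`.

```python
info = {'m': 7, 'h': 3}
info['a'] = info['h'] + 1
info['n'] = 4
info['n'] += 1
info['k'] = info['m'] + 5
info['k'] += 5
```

{'m': 7, 'h': 3, 'a': 4, 'n': 5, 'k': 17}

info['a'] = info['h']+1 = 4 → {'m': 7, 'h': 3, 'a': 4}
info['n'] = 4 → {'m': 7, 'h': 3, 'a': 4, 'n': 4}
info['n'] = 4+1 = 5 → {'m': 7, 'h': 3, 'a': 4, 'n': 5}
info['k'] = info['m']+5 = 12 → {'m': 7, 'h': 3, 'a': 4, 'n': 5, 'k': 12}
info['k'] = 12+5 = 17 → {'m': 7, 'h': 3, 'a': 4, 'n': 5, 'k': 17}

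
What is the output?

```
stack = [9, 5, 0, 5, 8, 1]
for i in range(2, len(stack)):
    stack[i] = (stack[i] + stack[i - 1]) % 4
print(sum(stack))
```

22

i=2: stack[2] = (0+5)%4 = 1 → [9, 5, 1, 5, 8, 1]
i=3: stack[3] = (5+1)%4 = 2 → [9, 5, 1, 2, 8, 1]
i=4: stack[4] = (8+2)%4 = 2 → [9, 5, 1, 2, 2, 1]
i=5: stack[5] = (1+2)%4 = 3 → [9, 5, 1, 2, 2, 3]
sum = 22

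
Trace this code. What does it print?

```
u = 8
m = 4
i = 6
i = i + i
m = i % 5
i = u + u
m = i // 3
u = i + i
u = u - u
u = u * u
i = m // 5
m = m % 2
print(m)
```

1

i = 6+6 = 12
m = 12%5 = 2
i = 8+8 = 16
m = 16//3 = 5
u = 16+16 = 32
u = 32-32 = 0
u = 0*0 = 0
i = 5//5 = 1
m = 5%2 = 1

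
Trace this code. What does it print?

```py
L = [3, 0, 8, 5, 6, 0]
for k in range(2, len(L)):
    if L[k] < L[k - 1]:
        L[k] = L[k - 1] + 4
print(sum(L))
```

59

k=2: 8>=0, unchanged → [3, 0, 8, 5, 6, 0]
k=3: 5<8, L[3] = 8+4 = 12 → [3, 0, 8, 12, 6, 0]
k=4: 6<12, L[4] = 12+4 = 16 → [3, 0, 8, 12, 16, 0]
k=5: 0<16, L[5] = 16+4 = 20 → [3, 0, 8, 12, 16, 20]
sum = 59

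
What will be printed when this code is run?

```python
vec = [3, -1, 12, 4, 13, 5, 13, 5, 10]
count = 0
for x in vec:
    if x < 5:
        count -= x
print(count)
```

x=3: <5, count = 0-3 = -3
x=-1: <5, count = (-3)-(-1) = -2
x=12: not <5
x=4: <5, count = (-2)-4 = -6
x=13: not <5
x=5: not <5
x=13: not <5
x=5: not <5
x=10: not <5

-6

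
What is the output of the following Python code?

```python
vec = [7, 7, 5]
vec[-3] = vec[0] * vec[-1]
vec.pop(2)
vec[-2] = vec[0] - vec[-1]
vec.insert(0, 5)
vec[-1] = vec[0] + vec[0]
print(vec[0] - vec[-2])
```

vec[-3] = vec[0]*vec[-1] = 7*5 = 35 → [35, 7, 5]
pop(2) removes 5 → [35, 7]
vec[-2] = vec[0]-vec[-1] = 35-7 = 28 → [28, 7]
insert 5 at 0 → [5, 28, 7]
vec[-1] = vec[0]+vec[0] = 5+5 = 10 → [5, 28, 10]
vec[0]-vec[-2] = 5-28 = -23

-23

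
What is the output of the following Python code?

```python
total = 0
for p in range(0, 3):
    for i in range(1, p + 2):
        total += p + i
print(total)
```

18

p=0,i=1: total = 0+1 = 1
p=1,i=1: total = 1+2 = 3
p=1,i=2: total = 3+3 = 6
p=2,i=1: total = 6+3 = 9
p=2,i=2: total = 9+4 = 13
p=2,i=3: total = 13+5 = 18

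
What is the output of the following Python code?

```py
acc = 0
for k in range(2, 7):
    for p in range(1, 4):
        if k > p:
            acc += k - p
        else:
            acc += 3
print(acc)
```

k=2,p=1: 2>1, acc = 0+1 = 1
k=2,p=2: not 2>2, acc = 1+3 = 4
k=2,p=3: not 2>3, acc = 4+3 = 7
k=3,p=1: 3>1, acc = 7+2 = 9
k=3,p=2: 3>2, acc = 9+1 = 10
k=3,p=3: not 3>3, acc = 10+3 = 13
k=4,p=1: 4>1, acc = 13+3 = 16
k=4,p=2: 4>2, acc = 16+2 = 18
k=4,p=3: 4>3, acc = 18+1 = 19
k=5,p=1: 5>1, acc = 19+4 = 23
k=5,p=2: 5>2, acc = 23+3 = 26
k=5,p=3: 5>3, acc = 26+2 = 28
k=6,p=1: 6>1, acc = 28+5 = 33
k=6,p=2: 6>2, acc = 33+4 = 37
k=6,p=3: 6>3, acc = 37+3 = 40

40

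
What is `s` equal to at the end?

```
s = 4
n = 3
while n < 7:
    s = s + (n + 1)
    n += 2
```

n=3: s = 4+4 = 8
n=5: s = 8+6 = 14

14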